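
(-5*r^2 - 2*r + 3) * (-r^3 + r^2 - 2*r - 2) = 5*r^5 - 3*r^4 + 5*r^3 + 17*r^2 - 2*r - 6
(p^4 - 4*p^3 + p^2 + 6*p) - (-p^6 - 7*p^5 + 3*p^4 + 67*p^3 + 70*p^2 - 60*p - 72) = p^6 + 7*p^5 - 2*p^4 - 71*p^3 - 69*p^2 + 66*p + 72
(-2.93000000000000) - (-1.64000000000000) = -1.29000000000000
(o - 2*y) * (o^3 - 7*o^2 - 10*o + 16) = o^4 - 2*o^3*y - 7*o^3 + 14*o^2*y - 10*o^2 + 20*o*y + 16*o - 32*y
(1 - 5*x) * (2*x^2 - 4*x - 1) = -10*x^3 + 22*x^2 + x - 1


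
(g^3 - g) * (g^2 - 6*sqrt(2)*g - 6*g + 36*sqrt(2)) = g^5 - 6*sqrt(2)*g^4 - 6*g^4 - g^3 + 36*sqrt(2)*g^3 + 6*g^2 + 6*sqrt(2)*g^2 - 36*sqrt(2)*g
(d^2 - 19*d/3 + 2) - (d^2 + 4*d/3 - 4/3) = 10/3 - 23*d/3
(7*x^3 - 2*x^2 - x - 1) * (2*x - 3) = 14*x^4 - 25*x^3 + 4*x^2 + x + 3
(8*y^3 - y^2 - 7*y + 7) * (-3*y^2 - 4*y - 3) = -24*y^5 - 29*y^4 + y^3 + 10*y^2 - 7*y - 21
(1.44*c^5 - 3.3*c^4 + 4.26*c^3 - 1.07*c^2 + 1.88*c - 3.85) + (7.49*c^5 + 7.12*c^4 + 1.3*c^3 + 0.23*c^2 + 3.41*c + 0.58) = 8.93*c^5 + 3.82*c^4 + 5.56*c^3 - 0.84*c^2 + 5.29*c - 3.27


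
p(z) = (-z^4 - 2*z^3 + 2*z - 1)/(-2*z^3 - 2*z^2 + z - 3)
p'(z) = (6*z^2 + 4*z - 1)*(-z^4 - 2*z^3 + 2*z - 1)/(-2*z^3 - 2*z^2 + z - 3)^2 + (-4*z^3 - 6*z^2 + 2)/(-2*z^3 - 2*z^2 + z - 3) = (2*z^6 + 4*z^5 + z^4 + 16*z^3 + 16*z^2 - 4*z - 5)/(4*z^6 + 8*z^5 + 8*z^3 + 13*z^2 - 6*z + 9)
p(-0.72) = 0.49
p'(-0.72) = -0.00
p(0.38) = 0.12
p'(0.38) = -0.36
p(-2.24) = -1.14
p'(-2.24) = -0.84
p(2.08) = 1.22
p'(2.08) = 0.71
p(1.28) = 0.58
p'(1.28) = 0.89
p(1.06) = 0.38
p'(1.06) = 0.86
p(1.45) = 0.73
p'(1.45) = 0.86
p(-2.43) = -1.05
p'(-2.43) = -0.17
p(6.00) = 3.43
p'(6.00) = 0.52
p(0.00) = 0.33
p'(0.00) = -0.56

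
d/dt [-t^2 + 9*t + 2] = 9 - 2*t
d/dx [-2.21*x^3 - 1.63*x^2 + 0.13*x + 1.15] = -6.63*x^2 - 3.26*x + 0.13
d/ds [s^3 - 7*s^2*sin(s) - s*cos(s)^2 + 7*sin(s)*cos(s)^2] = -7*s^2*cos(s) + 3*s^2 - 14*s*sin(s) + s*sin(2*s) + 7*cos(s)/4 - cos(2*s)/2 + 21*cos(3*s)/4 - 1/2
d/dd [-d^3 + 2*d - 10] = 2 - 3*d^2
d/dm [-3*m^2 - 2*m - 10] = -6*m - 2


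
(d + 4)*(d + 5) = d^2 + 9*d + 20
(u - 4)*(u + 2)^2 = u^3 - 12*u - 16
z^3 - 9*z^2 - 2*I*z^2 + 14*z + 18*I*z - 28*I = (z - 7)*(z - 2)*(z - 2*I)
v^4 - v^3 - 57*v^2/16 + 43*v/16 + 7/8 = (v - 2)*(v - 1)*(v + 1/4)*(v + 7/4)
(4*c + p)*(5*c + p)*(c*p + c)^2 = 20*c^4*p^2 + 40*c^4*p + 20*c^4 + 9*c^3*p^3 + 18*c^3*p^2 + 9*c^3*p + c^2*p^4 + 2*c^2*p^3 + c^2*p^2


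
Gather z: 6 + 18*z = 18*z + 6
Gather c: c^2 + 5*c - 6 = c^2 + 5*c - 6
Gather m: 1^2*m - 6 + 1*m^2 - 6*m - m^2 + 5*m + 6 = 0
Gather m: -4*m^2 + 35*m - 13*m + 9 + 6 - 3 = -4*m^2 + 22*m + 12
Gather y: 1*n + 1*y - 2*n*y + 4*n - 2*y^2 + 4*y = 5*n - 2*y^2 + y*(5 - 2*n)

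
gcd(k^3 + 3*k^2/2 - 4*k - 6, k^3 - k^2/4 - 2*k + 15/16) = k + 3/2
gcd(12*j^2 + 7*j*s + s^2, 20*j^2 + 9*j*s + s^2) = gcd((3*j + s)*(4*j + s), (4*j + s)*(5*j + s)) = 4*j + s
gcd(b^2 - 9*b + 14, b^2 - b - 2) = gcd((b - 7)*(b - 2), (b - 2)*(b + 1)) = b - 2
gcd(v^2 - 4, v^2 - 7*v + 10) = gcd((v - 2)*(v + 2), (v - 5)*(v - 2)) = v - 2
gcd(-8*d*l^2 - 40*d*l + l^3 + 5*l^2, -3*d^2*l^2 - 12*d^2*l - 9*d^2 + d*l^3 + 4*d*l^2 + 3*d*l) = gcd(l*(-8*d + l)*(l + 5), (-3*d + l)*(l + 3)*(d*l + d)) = 1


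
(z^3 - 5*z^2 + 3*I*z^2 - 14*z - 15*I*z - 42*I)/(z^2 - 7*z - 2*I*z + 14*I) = (z^2 + z*(2 + 3*I) + 6*I)/(z - 2*I)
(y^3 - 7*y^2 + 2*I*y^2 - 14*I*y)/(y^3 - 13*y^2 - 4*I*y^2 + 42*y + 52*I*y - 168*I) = y*(y + 2*I)/(y^2 - 2*y*(3 + 2*I) + 24*I)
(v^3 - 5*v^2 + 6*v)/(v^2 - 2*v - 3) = v*(v - 2)/(v + 1)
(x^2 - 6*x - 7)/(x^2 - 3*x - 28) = (x + 1)/(x + 4)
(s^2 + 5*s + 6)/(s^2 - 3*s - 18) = (s + 2)/(s - 6)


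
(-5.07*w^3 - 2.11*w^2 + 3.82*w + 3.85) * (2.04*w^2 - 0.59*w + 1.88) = -10.3428*w^5 - 1.3131*w^4 - 0.4939*w^3 + 1.6334*w^2 + 4.9101*w + 7.238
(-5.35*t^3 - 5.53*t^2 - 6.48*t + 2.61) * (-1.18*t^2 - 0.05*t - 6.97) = 6.313*t^5 + 6.7929*t^4 + 45.2124*t^3 + 35.7883*t^2 + 45.0351*t - 18.1917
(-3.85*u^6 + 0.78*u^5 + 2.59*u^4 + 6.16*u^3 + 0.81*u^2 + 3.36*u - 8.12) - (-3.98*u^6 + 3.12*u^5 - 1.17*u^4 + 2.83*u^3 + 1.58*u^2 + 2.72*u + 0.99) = 0.13*u^6 - 2.34*u^5 + 3.76*u^4 + 3.33*u^3 - 0.77*u^2 + 0.64*u - 9.11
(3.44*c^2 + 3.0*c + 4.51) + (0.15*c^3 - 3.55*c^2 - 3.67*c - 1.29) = 0.15*c^3 - 0.11*c^2 - 0.67*c + 3.22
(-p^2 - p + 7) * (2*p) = -2*p^3 - 2*p^2 + 14*p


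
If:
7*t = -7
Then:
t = -1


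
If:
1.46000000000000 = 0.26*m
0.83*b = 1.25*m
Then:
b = 8.46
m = 5.62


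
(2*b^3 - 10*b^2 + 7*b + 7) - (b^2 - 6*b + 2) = 2*b^3 - 11*b^2 + 13*b + 5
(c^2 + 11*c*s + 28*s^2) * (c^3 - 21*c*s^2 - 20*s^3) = c^5 + 11*c^4*s + 7*c^3*s^2 - 251*c^2*s^3 - 808*c*s^4 - 560*s^5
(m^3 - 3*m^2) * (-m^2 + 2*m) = -m^5 + 5*m^4 - 6*m^3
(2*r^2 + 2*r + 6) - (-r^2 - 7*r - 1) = 3*r^2 + 9*r + 7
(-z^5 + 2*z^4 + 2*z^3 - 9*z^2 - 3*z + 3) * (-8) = 8*z^5 - 16*z^4 - 16*z^3 + 72*z^2 + 24*z - 24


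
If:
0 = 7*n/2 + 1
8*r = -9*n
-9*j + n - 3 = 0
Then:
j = -23/63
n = -2/7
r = 9/28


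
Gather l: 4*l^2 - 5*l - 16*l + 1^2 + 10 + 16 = 4*l^2 - 21*l + 27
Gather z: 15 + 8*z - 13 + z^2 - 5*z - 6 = z^2 + 3*z - 4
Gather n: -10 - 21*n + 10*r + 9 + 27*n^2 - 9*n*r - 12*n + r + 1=27*n^2 + n*(-9*r - 33) + 11*r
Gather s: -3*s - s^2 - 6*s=-s^2 - 9*s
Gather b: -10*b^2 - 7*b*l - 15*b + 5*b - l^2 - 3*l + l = -10*b^2 + b*(-7*l - 10) - l^2 - 2*l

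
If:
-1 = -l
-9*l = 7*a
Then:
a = -9/7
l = 1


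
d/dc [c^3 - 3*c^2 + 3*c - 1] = 3*c^2 - 6*c + 3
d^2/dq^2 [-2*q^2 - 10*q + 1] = -4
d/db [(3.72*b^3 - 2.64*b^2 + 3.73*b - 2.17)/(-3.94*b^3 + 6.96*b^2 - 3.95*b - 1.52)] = (7.105427357601e-15*b^5 + 15.4896*b^4 + 0.00440000000000396*b^3 - 58.1454*b^2 + 38.232*b - 14.2411)/(15.5236*b^6 - 54.8448*b^5 + 79.5676*b^4 - 43.0064*b^3 - 5.5559*b^2 + 12.008*b + 2.3104)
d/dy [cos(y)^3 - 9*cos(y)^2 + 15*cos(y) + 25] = 3*(sin(y)^2 + 6*cos(y) - 6)*sin(y)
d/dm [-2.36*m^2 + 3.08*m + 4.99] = 3.08 - 4.72*m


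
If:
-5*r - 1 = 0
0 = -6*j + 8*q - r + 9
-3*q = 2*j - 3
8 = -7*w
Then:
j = 129/85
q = -1/85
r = -1/5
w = -8/7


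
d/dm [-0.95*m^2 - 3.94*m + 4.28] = -1.9*m - 3.94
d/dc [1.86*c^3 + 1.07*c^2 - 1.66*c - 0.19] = 5.58*c^2 + 2.14*c - 1.66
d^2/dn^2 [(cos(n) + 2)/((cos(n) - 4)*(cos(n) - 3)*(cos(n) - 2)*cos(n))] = (-10136*(1 - cos(n)^2)^2/cos(n)^3 + 1620*sin(n)^6/cos(n)^3 - 9*cos(n)^6 + 67*cos(n)^5 + 50*cos(n)^4 - 80*cos(n)^3 + 5390*cos(n)^2 - 7488*tan(n)^2 - 10504 - 5860/cos(n) + 10820/cos(n)^3)/((cos(n) - 4)^3*(cos(n) - 3)^3*(cos(n) - 2)^3)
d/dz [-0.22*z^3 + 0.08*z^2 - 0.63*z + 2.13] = -0.66*z^2 + 0.16*z - 0.63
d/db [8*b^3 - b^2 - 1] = 2*b*(12*b - 1)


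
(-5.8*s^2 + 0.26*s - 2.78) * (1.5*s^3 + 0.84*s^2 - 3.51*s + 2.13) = -8.7*s^5 - 4.482*s^4 + 16.4064*s^3 - 15.6018*s^2 + 10.3116*s - 5.9214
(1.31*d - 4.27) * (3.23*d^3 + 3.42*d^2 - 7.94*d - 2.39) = 4.2313*d^4 - 9.3119*d^3 - 25.0048*d^2 + 30.7729*d + 10.2053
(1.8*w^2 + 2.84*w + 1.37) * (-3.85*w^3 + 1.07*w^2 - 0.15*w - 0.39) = -6.93*w^5 - 9.008*w^4 - 2.5057*w^3 + 0.3379*w^2 - 1.3131*w - 0.5343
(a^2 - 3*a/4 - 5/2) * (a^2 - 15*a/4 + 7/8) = a^4 - 9*a^3/2 + 19*a^2/16 + 279*a/32 - 35/16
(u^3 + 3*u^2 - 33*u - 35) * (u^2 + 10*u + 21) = u^5 + 13*u^4 + 18*u^3 - 302*u^2 - 1043*u - 735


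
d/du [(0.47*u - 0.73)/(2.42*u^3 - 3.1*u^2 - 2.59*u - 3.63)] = (-2.2748*u^3 + 6.7568*u^2 - 4.526*u - 3.5968)/(5.8564*u^6 - 15.004*u^5 - 2.9256*u^4 - 1.5112*u^3 + 29.2141*u^2 + 18.8034*u + 13.1769)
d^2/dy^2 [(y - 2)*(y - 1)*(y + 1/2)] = 6*y - 5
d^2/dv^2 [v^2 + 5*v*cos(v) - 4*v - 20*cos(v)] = -5*v*cos(v) - 10*sin(v) + 20*cos(v) + 2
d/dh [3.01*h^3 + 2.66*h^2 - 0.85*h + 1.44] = 9.03*h^2 + 5.32*h - 0.85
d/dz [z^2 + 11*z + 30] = 2*z + 11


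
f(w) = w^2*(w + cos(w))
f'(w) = w^2*(1 - sin(w)) + 2*w*(w + cos(w)) = w*(-w*sin(w) + 3*w + 2*cos(w))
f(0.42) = 0.24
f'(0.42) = 1.22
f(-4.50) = -95.39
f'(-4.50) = 42.85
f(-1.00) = -0.46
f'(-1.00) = 2.76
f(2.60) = 11.78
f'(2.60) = 12.34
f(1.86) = 5.45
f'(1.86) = 6.00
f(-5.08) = -121.82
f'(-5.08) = 49.69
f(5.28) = 162.19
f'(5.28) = 112.82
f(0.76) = 0.86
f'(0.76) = 2.44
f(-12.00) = -1606.49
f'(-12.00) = 334.48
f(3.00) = 18.09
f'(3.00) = 19.79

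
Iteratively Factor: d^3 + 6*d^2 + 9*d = (d + 3)*(d^2 + 3*d) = (d + 3)^2*(d)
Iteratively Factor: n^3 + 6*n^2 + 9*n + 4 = (n + 1)*(n^2 + 5*n + 4) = (n + 1)^2*(n + 4)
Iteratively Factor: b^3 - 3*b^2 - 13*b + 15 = (b + 3)*(b^2 - 6*b + 5) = (b - 1)*(b + 3)*(b - 5)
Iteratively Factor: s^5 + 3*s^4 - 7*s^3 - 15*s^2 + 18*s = (s - 2)*(s^4 + 5*s^3 + 3*s^2 - 9*s) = (s - 2)*(s - 1)*(s^3 + 6*s^2 + 9*s) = (s - 2)*(s - 1)*(s + 3)*(s^2 + 3*s) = (s - 2)*(s - 1)*(s + 3)^2*(s)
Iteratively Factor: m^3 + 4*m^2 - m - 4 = (m + 1)*(m^2 + 3*m - 4) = (m - 1)*(m + 1)*(m + 4)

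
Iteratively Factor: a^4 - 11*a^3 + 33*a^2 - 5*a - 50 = (a - 5)*(a^3 - 6*a^2 + 3*a + 10) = (a - 5)*(a + 1)*(a^2 - 7*a + 10) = (a - 5)*(a - 2)*(a + 1)*(a - 5)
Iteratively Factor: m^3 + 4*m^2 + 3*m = (m)*(m^2 + 4*m + 3) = m*(m + 1)*(m + 3)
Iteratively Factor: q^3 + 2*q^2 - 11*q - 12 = (q - 3)*(q^2 + 5*q + 4) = (q - 3)*(q + 1)*(q + 4)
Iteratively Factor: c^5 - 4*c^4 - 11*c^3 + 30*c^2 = (c)*(c^4 - 4*c^3 - 11*c^2 + 30*c) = c*(c - 2)*(c^3 - 2*c^2 - 15*c) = c*(c - 5)*(c - 2)*(c^2 + 3*c) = c^2*(c - 5)*(c - 2)*(c + 3)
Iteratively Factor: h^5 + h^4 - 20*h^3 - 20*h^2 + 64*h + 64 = (h - 4)*(h^4 + 5*h^3 - 20*h - 16) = (h - 4)*(h - 2)*(h^3 + 7*h^2 + 14*h + 8) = (h - 4)*(h - 2)*(h + 1)*(h^2 + 6*h + 8) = (h - 4)*(h - 2)*(h + 1)*(h + 2)*(h + 4)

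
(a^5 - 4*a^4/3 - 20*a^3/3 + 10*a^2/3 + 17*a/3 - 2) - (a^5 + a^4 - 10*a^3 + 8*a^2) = -7*a^4/3 + 10*a^3/3 - 14*a^2/3 + 17*a/3 - 2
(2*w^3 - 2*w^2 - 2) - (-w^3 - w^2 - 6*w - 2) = 3*w^3 - w^2 + 6*w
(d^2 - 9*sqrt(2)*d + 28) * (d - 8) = d^3 - 9*sqrt(2)*d^2 - 8*d^2 + 28*d + 72*sqrt(2)*d - 224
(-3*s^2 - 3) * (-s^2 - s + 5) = 3*s^4 + 3*s^3 - 12*s^2 + 3*s - 15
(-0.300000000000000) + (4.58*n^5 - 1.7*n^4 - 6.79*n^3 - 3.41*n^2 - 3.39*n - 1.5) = 4.58*n^5 - 1.7*n^4 - 6.79*n^3 - 3.41*n^2 - 3.39*n - 1.8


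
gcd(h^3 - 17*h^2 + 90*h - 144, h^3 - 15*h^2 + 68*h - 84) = h - 6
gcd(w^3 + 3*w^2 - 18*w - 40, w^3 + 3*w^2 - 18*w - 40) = w^3 + 3*w^2 - 18*w - 40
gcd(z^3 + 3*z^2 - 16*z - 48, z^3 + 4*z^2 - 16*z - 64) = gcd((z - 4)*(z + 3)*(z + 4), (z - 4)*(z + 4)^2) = z^2 - 16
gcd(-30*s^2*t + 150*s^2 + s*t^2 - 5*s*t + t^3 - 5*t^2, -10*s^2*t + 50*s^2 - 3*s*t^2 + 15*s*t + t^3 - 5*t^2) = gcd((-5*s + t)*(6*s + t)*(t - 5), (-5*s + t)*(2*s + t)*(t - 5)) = 5*s*t - 25*s - t^2 + 5*t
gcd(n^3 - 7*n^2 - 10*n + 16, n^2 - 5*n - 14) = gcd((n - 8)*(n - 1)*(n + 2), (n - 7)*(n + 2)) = n + 2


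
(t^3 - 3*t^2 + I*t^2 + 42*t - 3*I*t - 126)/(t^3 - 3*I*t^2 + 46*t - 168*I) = (t - 3)/(t - 4*I)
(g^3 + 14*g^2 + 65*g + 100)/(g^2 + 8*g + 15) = (g^2 + 9*g + 20)/(g + 3)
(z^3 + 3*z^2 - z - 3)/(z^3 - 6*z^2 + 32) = (z^3 + 3*z^2 - z - 3)/(z^3 - 6*z^2 + 32)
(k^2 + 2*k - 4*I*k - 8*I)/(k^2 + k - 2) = (k - 4*I)/(k - 1)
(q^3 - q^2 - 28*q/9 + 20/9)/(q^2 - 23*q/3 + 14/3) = (3*q^2 - q - 10)/(3*(q - 7))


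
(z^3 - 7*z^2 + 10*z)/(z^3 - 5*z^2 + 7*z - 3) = z*(z^2 - 7*z + 10)/(z^3 - 5*z^2 + 7*z - 3)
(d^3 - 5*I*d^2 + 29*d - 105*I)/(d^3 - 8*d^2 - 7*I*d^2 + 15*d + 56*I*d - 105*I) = (d^2 + 2*I*d + 15)/(d^2 - 8*d + 15)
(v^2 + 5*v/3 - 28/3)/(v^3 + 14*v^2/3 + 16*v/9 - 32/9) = 3*(3*v - 7)/(9*v^2 + 6*v - 8)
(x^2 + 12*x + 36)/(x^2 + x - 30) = (x + 6)/(x - 5)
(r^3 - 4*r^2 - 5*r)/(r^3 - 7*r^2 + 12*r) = (r^2 - 4*r - 5)/(r^2 - 7*r + 12)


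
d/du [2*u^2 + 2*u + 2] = 4*u + 2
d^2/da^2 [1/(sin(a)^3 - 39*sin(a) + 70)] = 3*(-3*sin(a)^6 + 30*sin(a)^4 + 210*sin(a)^3 - 585*sin(a)^2 - 1050*sin(a) + 1014)/(sin(a)^3 - 39*sin(a) + 70)^3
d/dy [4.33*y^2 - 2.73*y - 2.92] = 8.66*y - 2.73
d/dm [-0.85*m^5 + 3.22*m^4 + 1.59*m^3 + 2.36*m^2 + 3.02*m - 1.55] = -4.25*m^4 + 12.88*m^3 + 4.77*m^2 + 4.72*m + 3.02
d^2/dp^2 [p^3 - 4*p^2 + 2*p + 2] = 6*p - 8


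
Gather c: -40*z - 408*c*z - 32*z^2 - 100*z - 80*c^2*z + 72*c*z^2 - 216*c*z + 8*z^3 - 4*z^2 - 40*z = -80*c^2*z + c*(72*z^2 - 624*z) + 8*z^3 - 36*z^2 - 180*z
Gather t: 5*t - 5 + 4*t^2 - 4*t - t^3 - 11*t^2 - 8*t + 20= -t^3 - 7*t^2 - 7*t + 15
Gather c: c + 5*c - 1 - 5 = 6*c - 6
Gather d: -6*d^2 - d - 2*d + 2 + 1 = -6*d^2 - 3*d + 3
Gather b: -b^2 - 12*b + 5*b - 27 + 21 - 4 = -b^2 - 7*b - 10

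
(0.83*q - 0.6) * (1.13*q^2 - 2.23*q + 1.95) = 0.9379*q^3 - 2.5289*q^2 + 2.9565*q - 1.17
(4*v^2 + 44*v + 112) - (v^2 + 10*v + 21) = 3*v^2 + 34*v + 91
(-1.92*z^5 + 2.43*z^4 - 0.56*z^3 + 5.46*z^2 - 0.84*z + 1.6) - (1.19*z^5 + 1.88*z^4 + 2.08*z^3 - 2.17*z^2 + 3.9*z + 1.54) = -3.11*z^5 + 0.55*z^4 - 2.64*z^3 + 7.63*z^2 - 4.74*z + 0.0600000000000001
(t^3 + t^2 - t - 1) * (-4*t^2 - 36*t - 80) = -4*t^5 - 40*t^4 - 112*t^3 - 40*t^2 + 116*t + 80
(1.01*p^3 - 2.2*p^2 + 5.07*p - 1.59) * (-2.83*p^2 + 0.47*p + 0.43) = -2.8583*p^5 + 6.7007*p^4 - 14.9478*p^3 + 5.9366*p^2 + 1.4328*p - 0.6837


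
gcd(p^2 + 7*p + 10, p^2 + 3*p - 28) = 1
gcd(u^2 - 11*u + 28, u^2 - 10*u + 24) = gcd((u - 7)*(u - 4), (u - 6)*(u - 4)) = u - 4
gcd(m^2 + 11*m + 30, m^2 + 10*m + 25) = m + 5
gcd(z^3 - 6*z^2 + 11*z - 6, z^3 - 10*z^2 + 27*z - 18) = z^2 - 4*z + 3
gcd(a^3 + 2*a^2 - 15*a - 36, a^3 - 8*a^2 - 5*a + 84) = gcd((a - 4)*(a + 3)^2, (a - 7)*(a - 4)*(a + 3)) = a^2 - a - 12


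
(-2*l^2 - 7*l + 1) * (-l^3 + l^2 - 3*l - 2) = 2*l^5 + 5*l^4 - 2*l^3 + 26*l^2 + 11*l - 2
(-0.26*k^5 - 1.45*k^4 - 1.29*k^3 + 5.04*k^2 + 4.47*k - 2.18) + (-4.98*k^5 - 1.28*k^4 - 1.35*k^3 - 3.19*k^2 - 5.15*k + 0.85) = -5.24*k^5 - 2.73*k^4 - 2.64*k^3 + 1.85*k^2 - 0.680000000000001*k - 1.33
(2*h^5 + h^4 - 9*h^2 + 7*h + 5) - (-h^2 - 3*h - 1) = 2*h^5 + h^4 - 8*h^2 + 10*h + 6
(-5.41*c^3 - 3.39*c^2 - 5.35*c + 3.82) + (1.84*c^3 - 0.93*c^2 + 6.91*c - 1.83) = -3.57*c^3 - 4.32*c^2 + 1.56*c + 1.99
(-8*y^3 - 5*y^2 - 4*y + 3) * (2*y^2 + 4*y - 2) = -16*y^5 - 42*y^4 - 12*y^3 + 20*y - 6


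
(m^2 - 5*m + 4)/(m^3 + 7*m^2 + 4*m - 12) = (m - 4)/(m^2 + 8*m + 12)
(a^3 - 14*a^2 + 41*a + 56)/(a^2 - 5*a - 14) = (a^2 - 7*a - 8)/(a + 2)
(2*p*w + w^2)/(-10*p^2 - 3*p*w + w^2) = -w/(5*p - w)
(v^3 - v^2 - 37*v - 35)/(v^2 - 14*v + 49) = (v^2 + 6*v + 5)/(v - 7)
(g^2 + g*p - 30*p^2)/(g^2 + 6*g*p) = (g - 5*p)/g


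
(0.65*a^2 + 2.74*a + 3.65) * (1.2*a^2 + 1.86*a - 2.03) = 0.78*a^4 + 4.497*a^3 + 8.1569*a^2 + 1.2268*a - 7.4095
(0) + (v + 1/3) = v + 1/3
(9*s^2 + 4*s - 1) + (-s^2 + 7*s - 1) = 8*s^2 + 11*s - 2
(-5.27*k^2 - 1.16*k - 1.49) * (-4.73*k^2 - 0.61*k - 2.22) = 24.9271*k^4 + 8.7015*k^3 + 19.4547*k^2 + 3.4841*k + 3.3078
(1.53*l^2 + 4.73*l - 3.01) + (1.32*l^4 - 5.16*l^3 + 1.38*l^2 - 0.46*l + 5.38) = 1.32*l^4 - 5.16*l^3 + 2.91*l^2 + 4.27*l + 2.37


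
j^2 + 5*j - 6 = (j - 1)*(j + 6)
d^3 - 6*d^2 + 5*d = d*(d - 5)*(d - 1)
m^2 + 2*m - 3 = (m - 1)*(m + 3)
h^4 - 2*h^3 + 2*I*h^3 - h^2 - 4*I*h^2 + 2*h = h*(h - 2)*(h + I)^2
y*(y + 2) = y^2 + 2*y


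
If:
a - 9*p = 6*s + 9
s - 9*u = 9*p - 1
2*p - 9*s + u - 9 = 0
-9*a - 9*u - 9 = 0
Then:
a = -1011/695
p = -64/139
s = -731/695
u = 316/695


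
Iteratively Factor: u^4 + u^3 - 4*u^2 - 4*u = (u + 2)*(u^3 - u^2 - 2*u) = (u + 1)*(u + 2)*(u^2 - 2*u) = (u - 2)*(u + 1)*(u + 2)*(u)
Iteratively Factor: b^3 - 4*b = (b + 2)*(b^2 - 2*b) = (b - 2)*(b + 2)*(b)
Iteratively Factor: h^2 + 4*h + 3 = (h + 3)*(h + 1)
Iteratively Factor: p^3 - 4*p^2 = (p)*(p^2 - 4*p) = p*(p - 4)*(p)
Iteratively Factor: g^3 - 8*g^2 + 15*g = (g - 5)*(g^2 - 3*g) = g*(g - 5)*(g - 3)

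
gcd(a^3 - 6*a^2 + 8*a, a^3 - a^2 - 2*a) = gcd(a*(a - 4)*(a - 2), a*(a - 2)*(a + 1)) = a^2 - 2*a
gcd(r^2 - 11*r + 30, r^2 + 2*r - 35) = r - 5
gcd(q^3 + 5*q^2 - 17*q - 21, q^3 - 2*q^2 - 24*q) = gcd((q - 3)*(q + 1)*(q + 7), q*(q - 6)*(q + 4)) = 1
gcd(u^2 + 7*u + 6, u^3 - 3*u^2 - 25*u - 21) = u + 1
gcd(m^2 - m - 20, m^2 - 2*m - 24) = m + 4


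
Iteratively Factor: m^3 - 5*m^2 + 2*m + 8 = (m - 4)*(m^2 - m - 2) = (m - 4)*(m + 1)*(m - 2)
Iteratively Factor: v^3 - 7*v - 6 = (v + 1)*(v^2 - v - 6) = (v + 1)*(v + 2)*(v - 3)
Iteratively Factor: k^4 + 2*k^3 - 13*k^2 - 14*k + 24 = (k + 4)*(k^3 - 2*k^2 - 5*k + 6) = (k - 1)*(k + 4)*(k^2 - k - 6) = (k - 1)*(k + 2)*(k + 4)*(k - 3)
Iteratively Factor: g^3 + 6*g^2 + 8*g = (g + 4)*(g^2 + 2*g) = g*(g + 4)*(g + 2)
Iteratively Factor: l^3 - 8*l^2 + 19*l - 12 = (l - 1)*(l^2 - 7*l + 12) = (l - 3)*(l - 1)*(l - 4)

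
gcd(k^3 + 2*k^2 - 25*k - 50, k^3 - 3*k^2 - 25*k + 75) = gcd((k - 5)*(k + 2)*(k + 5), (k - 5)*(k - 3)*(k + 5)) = k^2 - 25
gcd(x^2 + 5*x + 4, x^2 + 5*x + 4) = x^2 + 5*x + 4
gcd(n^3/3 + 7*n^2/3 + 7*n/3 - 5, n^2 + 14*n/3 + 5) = n + 3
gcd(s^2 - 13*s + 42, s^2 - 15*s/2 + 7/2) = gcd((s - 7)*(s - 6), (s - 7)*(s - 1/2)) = s - 7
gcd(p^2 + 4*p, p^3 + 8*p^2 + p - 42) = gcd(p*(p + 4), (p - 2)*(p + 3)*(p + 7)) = 1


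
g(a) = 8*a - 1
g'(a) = 8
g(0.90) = 6.20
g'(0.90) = 8.00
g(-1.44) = -12.52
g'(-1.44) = 8.00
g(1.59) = 11.72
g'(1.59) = 8.00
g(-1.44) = -12.52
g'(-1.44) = 8.00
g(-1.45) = -12.60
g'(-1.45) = 8.00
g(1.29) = 9.32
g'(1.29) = 8.00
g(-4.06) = -33.48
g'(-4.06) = 8.00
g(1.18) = 8.44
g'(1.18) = 8.00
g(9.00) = 71.00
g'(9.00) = 8.00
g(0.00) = -1.00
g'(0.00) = 8.00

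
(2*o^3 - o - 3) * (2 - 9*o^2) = -18*o^5 + 13*o^3 + 27*o^2 - 2*o - 6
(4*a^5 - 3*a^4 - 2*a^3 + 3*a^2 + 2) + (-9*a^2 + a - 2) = 4*a^5 - 3*a^4 - 2*a^3 - 6*a^2 + a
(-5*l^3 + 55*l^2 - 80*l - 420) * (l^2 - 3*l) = -5*l^5 + 70*l^4 - 245*l^3 - 180*l^2 + 1260*l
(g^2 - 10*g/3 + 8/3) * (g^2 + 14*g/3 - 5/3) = g^4 + 4*g^3/3 - 131*g^2/9 + 18*g - 40/9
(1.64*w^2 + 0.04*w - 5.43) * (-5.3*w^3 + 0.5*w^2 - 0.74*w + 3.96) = -8.692*w^5 + 0.608*w^4 + 27.5854*w^3 + 3.7498*w^2 + 4.1766*w - 21.5028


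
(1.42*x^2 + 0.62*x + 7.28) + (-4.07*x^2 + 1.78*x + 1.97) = -2.65*x^2 + 2.4*x + 9.25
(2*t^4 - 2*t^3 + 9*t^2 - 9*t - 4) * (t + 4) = 2*t^5 + 6*t^4 + t^3 + 27*t^2 - 40*t - 16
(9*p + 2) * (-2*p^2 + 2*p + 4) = -18*p^3 + 14*p^2 + 40*p + 8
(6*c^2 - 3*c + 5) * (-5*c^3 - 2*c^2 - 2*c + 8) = -30*c^5 + 3*c^4 - 31*c^3 + 44*c^2 - 34*c + 40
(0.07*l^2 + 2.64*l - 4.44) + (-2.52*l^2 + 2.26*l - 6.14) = -2.45*l^2 + 4.9*l - 10.58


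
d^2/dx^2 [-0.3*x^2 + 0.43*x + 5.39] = -0.600000000000000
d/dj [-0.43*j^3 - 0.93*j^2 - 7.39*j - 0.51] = -1.29*j^2 - 1.86*j - 7.39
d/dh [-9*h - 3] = -9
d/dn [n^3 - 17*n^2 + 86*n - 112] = 3*n^2 - 34*n + 86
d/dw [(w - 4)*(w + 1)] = 2*w - 3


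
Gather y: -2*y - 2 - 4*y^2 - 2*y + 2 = -4*y^2 - 4*y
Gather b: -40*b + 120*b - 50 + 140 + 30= 80*b + 120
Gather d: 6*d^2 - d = 6*d^2 - d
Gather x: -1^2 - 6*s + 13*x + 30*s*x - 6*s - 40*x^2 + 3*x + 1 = -12*s - 40*x^2 + x*(30*s + 16)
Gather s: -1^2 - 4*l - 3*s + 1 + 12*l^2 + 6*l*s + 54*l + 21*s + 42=12*l^2 + 50*l + s*(6*l + 18) + 42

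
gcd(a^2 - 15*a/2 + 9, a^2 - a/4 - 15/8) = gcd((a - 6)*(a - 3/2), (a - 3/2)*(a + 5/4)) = a - 3/2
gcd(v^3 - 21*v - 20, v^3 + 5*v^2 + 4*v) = v^2 + 5*v + 4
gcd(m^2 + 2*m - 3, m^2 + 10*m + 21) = m + 3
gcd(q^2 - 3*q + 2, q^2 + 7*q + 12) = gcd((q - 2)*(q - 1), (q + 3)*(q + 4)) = 1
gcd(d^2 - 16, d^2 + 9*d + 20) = d + 4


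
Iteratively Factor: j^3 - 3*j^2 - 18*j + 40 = (j + 4)*(j^2 - 7*j + 10) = (j - 2)*(j + 4)*(j - 5)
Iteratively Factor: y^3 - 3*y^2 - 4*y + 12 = (y - 3)*(y^2 - 4) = (y - 3)*(y + 2)*(y - 2)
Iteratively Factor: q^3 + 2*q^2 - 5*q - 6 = (q + 1)*(q^2 + q - 6) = (q - 2)*(q + 1)*(q + 3)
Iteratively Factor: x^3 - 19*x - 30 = (x + 2)*(x^2 - 2*x - 15) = (x + 2)*(x + 3)*(x - 5)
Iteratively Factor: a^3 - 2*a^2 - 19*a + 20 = (a - 1)*(a^2 - a - 20) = (a - 5)*(a - 1)*(a + 4)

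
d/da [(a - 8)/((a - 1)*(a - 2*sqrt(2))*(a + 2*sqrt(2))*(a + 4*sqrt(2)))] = ((8 - a)*(a - 1)*(a - 2*sqrt(2))*(a + 2*sqrt(2)) + (8 - a)*(a - 1)*(a - 2*sqrt(2))*(a + 4*sqrt(2)) + (8 - a)*(a - 1)*(a + 2*sqrt(2))*(a + 4*sqrt(2)) + (8 - a)*(a - 2*sqrt(2))*(a + 2*sqrt(2))*(a + 4*sqrt(2)) + (a - 1)*(a - 2*sqrt(2))*(a + 2*sqrt(2))*(a + 4*sqrt(2)))/((a - 1)^2*(a - 2*sqrt(2))^2*(a + 2*sqrt(2))^2*(a + 4*sqrt(2))^2)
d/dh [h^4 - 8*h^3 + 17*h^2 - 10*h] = 4*h^3 - 24*h^2 + 34*h - 10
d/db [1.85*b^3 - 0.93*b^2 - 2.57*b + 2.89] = 5.55*b^2 - 1.86*b - 2.57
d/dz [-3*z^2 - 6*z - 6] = -6*z - 6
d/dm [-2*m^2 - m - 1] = -4*m - 1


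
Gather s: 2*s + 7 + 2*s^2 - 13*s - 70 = 2*s^2 - 11*s - 63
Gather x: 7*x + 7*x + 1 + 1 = 14*x + 2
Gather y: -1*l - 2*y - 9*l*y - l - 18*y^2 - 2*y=-2*l - 18*y^2 + y*(-9*l - 4)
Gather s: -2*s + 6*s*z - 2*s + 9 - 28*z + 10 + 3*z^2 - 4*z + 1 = s*(6*z - 4) + 3*z^2 - 32*z + 20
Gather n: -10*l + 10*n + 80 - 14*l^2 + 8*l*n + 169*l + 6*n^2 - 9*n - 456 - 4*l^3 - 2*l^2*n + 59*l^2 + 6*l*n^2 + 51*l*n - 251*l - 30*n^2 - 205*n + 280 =-4*l^3 + 45*l^2 - 92*l + n^2*(6*l - 24) + n*(-2*l^2 + 59*l - 204) - 96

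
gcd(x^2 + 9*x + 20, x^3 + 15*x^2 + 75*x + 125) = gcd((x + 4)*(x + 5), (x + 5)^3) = x + 5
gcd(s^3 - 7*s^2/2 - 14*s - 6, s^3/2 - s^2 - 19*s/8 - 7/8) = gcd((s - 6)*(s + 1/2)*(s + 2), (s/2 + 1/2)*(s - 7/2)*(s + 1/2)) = s + 1/2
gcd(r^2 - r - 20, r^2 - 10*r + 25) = r - 5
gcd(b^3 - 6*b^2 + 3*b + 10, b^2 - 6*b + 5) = b - 5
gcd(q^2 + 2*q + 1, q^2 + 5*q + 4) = q + 1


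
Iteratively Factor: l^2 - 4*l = (l)*(l - 4)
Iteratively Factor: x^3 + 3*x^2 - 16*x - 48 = (x + 3)*(x^2 - 16) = (x + 3)*(x + 4)*(x - 4)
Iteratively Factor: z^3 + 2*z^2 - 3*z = (z - 1)*(z^2 + 3*z) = z*(z - 1)*(z + 3)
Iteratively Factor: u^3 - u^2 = (u)*(u^2 - u) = u^2*(u - 1)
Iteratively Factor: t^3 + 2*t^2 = (t + 2)*(t^2) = t*(t + 2)*(t)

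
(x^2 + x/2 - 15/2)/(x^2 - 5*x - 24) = (x - 5/2)/(x - 8)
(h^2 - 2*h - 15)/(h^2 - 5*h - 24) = (h - 5)/(h - 8)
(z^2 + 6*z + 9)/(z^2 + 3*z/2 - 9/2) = 2*(z + 3)/(2*z - 3)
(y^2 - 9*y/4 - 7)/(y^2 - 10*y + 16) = (y^2 - 9*y/4 - 7)/(y^2 - 10*y + 16)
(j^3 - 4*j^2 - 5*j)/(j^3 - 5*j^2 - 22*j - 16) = j*(j - 5)/(j^2 - 6*j - 16)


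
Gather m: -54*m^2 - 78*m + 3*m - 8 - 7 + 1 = -54*m^2 - 75*m - 14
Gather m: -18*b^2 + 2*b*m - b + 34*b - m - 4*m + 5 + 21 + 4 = -18*b^2 + 33*b + m*(2*b - 5) + 30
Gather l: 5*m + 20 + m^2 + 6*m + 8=m^2 + 11*m + 28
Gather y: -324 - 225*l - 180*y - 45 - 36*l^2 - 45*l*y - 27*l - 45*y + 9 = -36*l^2 - 252*l + y*(-45*l - 225) - 360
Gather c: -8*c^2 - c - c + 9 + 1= -8*c^2 - 2*c + 10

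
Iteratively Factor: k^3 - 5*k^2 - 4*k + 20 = (k - 5)*(k^2 - 4) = (k - 5)*(k + 2)*(k - 2)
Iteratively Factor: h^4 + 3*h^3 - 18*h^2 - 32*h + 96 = (h + 4)*(h^3 - h^2 - 14*h + 24) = (h - 3)*(h + 4)*(h^2 + 2*h - 8) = (h - 3)*(h - 2)*(h + 4)*(h + 4)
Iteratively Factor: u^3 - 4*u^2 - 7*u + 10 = (u - 1)*(u^2 - 3*u - 10) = (u - 1)*(u + 2)*(u - 5)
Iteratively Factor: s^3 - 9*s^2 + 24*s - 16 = (s - 4)*(s^2 - 5*s + 4) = (s - 4)*(s - 1)*(s - 4)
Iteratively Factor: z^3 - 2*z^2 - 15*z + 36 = (z + 4)*(z^2 - 6*z + 9) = (z - 3)*(z + 4)*(z - 3)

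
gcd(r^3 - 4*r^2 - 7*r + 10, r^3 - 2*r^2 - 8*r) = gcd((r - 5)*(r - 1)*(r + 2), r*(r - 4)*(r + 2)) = r + 2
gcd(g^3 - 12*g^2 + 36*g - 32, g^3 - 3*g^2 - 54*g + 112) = g^2 - 10*g + 16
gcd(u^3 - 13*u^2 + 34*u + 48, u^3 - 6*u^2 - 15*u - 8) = u^2 - 7*u - 8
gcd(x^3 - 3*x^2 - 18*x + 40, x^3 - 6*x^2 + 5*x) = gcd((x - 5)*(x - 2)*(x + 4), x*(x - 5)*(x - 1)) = x - 5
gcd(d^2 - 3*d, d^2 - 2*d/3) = d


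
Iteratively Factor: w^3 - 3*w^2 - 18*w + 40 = (w - 2)*(w^2 - w - 20) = (w - 5)*(w - 2)*(w + 4)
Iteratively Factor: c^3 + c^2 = (c)*(c^2 + c) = c*(c + 1)*(c)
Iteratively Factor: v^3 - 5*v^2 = (v)*(v^2 - 5*v) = v^2*(v - 5)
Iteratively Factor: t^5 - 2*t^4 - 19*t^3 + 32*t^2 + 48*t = (t - 3)*(t^4 + t^3 - 16*t^2 - 16*t) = (t - 3)*(t + 4)*(t^3 - 3*t^2 - 4*t) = (t - 3)*(t + 1)*(t + 4)*(t^2 - 4*t) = t*(t - 3)*(t + 1)*(t + 4)*(t - 4)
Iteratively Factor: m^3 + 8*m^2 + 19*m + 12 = (m + 1)*(m^2 + 7*m + 12) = (m + 1)*(m + 3)*(m + 4)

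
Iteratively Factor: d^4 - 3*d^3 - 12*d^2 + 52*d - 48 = (d - 3)*(d^3 - 12*d + 16) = (d - 3)*(d + 4)*(d^2 - 4*d + 4) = (d - 3)*(d - 2)*(d + 4)*(d - 2)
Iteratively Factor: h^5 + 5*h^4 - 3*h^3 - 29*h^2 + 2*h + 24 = (h + 3)*(h^4 + 2*h^3 - 9*h^2 - 2*h + 8) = (h - 1)*(h + 3)*(h^3 + 3*h^2 - 6*h - 8) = (h - 1)*(h + 3)*(h + 4)*(h^2 - h - 2) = (h - 2)*(h - 1)*(h + 3)*(h + 4)*(h + 1)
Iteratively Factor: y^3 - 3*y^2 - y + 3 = (y - 1)*(y^2 - 2*y - 3) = (y - 3)*(y - 1)*(y + 1)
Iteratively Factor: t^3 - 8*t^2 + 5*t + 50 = (t + 2)*(t^2 - 10*t + 25) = (t - 5)*(t + 2)*(t - 5)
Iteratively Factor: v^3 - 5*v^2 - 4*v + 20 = (v + 2)*(v^2 - 7*v + 10) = (v - 5)*(v + 2)*(v - 2)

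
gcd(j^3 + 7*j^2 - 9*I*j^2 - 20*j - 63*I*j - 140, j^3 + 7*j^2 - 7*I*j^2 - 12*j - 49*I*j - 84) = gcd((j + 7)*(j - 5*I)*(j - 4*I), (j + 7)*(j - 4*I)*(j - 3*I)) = j^2 + j*(7 - 4*I) - 28*I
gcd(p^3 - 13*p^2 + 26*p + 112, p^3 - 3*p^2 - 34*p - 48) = p^2 - 6*p - 16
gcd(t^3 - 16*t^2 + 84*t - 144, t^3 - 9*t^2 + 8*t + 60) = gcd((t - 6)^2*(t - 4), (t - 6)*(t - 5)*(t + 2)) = t - 6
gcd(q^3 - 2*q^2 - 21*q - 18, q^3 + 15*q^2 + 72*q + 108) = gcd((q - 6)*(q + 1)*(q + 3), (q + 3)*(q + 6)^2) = q + 3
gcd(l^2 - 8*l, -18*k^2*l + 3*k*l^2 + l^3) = l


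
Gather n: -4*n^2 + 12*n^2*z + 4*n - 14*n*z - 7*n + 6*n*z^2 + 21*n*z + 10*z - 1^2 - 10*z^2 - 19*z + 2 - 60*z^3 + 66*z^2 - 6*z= n^2*(12*z - 4) + n*(6*z^2 + 7*z - 3) - 60*z^3 + 56*z^2 - 15*z + 1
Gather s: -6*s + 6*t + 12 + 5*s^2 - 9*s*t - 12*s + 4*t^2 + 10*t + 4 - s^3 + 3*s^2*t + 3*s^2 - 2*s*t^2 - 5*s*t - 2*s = -s^3 + s^2*(3*t + 8) + s*(-2*t^2 - 14*t - 20) + 4*t^2 + 16*t + 16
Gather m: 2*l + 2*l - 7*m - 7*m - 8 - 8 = 4*l - 14*m - 16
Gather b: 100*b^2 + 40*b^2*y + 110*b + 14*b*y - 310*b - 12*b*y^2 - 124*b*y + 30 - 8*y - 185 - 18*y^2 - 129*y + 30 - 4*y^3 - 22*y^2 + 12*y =b^2*(40*y + 100) + b*(-12*y^2 - 110*y - 200) - 4*y^3 - 40*y^2 - 125*y - 125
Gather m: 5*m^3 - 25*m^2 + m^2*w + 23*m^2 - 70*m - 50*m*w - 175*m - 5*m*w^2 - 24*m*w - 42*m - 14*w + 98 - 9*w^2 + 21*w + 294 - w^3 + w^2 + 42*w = 5*m^3 + m^2*(w - 2) + m*(-5*w^2 - 74*w - 287) - w^3 - 8*w^2 + 49*w + 392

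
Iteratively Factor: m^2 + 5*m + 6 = (m + 2)*(m + 3)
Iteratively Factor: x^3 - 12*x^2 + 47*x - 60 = (x - 4)*(x^2 - 8*x + 15) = (x - 4)*(x - 3)*(x - 5)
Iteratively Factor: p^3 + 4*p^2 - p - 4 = (p + 1)*(p^2 + 3*p - 4) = (p + 1)*(p + 4)*(p - 1)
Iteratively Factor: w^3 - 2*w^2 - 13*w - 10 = (w + 1)*(w^2 - 3*w - 10) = (w + 1)*(w + 2)*(w - 5)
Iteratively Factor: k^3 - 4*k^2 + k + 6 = (k - 2)*(k^2 - 2*k - 3) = (k - 3)*(k - 2)*(k + 1)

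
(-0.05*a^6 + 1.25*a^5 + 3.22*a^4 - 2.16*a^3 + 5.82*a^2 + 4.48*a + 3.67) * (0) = 0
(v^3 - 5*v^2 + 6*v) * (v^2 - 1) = v^5 - 5*v^4 + 5*v^3 + 5*v^2 - 6*v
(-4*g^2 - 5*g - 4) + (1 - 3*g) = -4*g^2 - 8*g - 3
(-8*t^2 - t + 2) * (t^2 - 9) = -8*t^4 - t^3 + 74*t^2 + 9*t - 18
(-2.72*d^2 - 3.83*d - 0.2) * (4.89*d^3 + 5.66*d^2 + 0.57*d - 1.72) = -13.3008*d^5 - 34.1239*d^4 - 24.2062*d^3 + 1.3633*d^2 + 6.4736*d + 0.344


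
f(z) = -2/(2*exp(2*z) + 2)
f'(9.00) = 0.00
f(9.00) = 0.00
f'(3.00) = 0.00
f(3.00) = 0.00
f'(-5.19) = 0.00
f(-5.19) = -1.00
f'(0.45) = 0.41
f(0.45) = -0.29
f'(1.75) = 0.06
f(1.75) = -0.03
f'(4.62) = 0.00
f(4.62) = -0.00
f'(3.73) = 0.00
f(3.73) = -0.00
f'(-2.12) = 0.03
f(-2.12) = -0.99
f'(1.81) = 0.05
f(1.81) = -0.03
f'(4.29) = 0.00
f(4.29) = -0.00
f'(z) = 8*exp(2*z)/(2*exp(2*z) + 2)^2 = 1/(2*cosh(z)^2)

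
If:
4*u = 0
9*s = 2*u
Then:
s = 0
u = 0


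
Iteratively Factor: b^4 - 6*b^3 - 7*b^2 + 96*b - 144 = (b + 4)*(b^3 - 10*b^2 + 33*b - 36) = (b - 3)*(b + 4)*(b^2 - 7*b + 12) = (b - 3)^2*(b + 4)*(b - 4)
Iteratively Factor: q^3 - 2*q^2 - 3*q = (q)*(q^2 - 2*q - 3) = q*(q + 1)*(q - 3)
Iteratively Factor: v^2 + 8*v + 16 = (v + 4)*(v + 4)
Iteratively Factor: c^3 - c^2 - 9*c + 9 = (c - 1)*(c^2 - 9) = (c - 3)*(c - 1)*(c + 3)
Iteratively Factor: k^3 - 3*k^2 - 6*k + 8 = (k + 2)*(k^2 - 5*k + 4) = (k - 4)*(k + 2)*(k - 1)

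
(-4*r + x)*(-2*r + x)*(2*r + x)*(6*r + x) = 96*r^4 - 8*r^3*x - 28*r^2*x^2 + 2*r*x^3 + x^4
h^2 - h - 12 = (h - 4)*(h + 3)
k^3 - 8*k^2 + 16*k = k*(k - 4)^2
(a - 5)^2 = a^2 - 10*a + 25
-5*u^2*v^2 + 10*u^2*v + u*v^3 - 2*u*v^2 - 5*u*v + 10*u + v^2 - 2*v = (-5*u + v)*(v - 2)*(u*v + 1)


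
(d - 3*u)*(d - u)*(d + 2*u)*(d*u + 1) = d^4*u - 2*d^3*u^2 + d^3 - 5*d^2*u^3 - 2*d^2*u + 6*d*u^4 - 5*d*u^2 + 6*u^3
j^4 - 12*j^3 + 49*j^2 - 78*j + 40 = (j - 5)*(j - 4)*(j - 2)*(j - 1)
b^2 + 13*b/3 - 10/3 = (b - 2/3)*(b + 5)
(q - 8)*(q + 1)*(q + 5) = q^3 - 2*q^2 - 43*q - 40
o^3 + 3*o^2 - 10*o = o*(o - 2)*(o + 5)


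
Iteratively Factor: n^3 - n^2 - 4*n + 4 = (n - 2)*(n^2 + n - 2) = (n - 2)*(n + 2)*(n - 1)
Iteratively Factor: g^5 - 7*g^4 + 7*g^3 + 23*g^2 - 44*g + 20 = (g - 1)*(g^4 - 6*g^3 + g^2 + 24*g - 20) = (g - 1)^2*(g^3 - 5*g^2 - 4*g + 20) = (g - 1)^2*(g + 2)*(g^2 - 7*g + 10) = (g - 2)*(g - 1)^2*(g + 2)*(g - 5)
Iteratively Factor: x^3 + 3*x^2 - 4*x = (x)*(x^2 + 3*x - 4) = x*(x - 1)*(x + 4)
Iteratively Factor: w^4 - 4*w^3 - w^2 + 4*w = (w)*(w^3 - 4*w^2 - w + 4) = w*(w - 1)*(w^2 - 3*w - 4) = w*(w - 4)*(w - 1)*(w + 1)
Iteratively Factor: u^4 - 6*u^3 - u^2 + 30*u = (u - 5)*(u^3 - u^2 - 6*u) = (u - 5)*(u - 3)*(u^2 + 2*u) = u*(u - 5)*(u - 3)*(u + 2)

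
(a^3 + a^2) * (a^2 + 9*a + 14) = a^5 + 10*a^4 + 23*a^3 + 14*a^2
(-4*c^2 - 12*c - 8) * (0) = 0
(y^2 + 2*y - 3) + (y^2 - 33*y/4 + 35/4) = 2*y^2 - 25*y/4 + 23/4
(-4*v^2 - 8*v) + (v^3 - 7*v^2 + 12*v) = v^3 - 11*v^2 + 4*v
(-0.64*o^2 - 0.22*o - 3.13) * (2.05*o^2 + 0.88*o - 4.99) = -1.312*o^4 - 1.0142*o^3 - 3.4165*o^2 - 1.6566*o + 15.6187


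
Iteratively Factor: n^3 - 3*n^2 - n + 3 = (n + 1)*(n^2 - 4*n + 3) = (n - 1)*(n + 1)*(n - 3)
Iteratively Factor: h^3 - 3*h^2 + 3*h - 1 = (h - 1)*(h^2 - 2*h + 1) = (h - 1)^2*(h - 1)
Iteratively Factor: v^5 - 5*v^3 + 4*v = (v - 1)*(v^4 + v^3 - 4*v^2 - 4*v) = v*(v - 1)*(v^3 + v^2 - 4*v - 4) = v*(v - 2)*(v - 1)*(v^2 + 3*v + 2) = v*(v - 2)*(v - 1)*(v + 1)*(v + 2)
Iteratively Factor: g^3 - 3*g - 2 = (g + 1)*(g^2 - g - 2) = (g - 2)*(g + 1)*(g + 1)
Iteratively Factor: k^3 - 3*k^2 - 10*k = (k - 5)*(k^2 + 2*k) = k*(k - 5)*(k + 2)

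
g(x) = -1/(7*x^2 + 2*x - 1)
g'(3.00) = 0.01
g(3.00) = -0.01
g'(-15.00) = 0.00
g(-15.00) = 0.00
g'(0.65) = 1.05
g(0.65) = -0.31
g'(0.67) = 0.94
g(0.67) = -0.29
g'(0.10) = 6.38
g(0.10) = 1.37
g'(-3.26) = -0.01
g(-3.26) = -0.01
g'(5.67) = 0.00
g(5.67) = -0.00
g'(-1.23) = -0.30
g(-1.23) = -0.14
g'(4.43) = 0.00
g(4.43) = -0.01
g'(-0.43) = -12.56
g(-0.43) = 1.77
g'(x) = -(-14*x - 2)/(7*x^2 + 2*x - 1)^2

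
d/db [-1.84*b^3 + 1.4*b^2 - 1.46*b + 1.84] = -5.52*b^2 + 2.8*b - 1.46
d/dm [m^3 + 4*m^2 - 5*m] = 3*m^2 + 8*m - 5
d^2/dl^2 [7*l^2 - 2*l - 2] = 14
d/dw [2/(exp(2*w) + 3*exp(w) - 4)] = (-4*exp(w) - 6)*exp(w)/(exp(2*w) + 3*exp(w) - 4)^2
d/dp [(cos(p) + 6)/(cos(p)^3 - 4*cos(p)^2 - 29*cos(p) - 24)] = (-93*cos(p)/2 + 7*cos(2*p) + cos(3*p)/2 - 143)*sin(p)/((cos(p) - 8)^2*(cos(p) + 1)^2*(cos(p) + 3)^2)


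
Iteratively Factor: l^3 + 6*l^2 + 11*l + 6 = (l + 2)*(l^2 + 4*l + 3) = (l + 2)*(l + 3)*(l + 1)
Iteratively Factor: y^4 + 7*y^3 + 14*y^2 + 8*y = (y + 4)*(y^3 + 3*y^2 + 2*y) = (y + 1)*(y + 4)*(y^2 + 2*y) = (y + 1)*(y + 2)*(y + 4)*(y)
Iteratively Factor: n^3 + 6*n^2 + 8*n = (n + 4)*(n^2 + 2*n) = (n + 2)*(n + 4)*(n)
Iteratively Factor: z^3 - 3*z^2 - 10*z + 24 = (z - 4)*(z^2 + z - 6) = (z - 4)*(z - 2)*(z + 3)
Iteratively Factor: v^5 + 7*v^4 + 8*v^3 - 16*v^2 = (v + 4)*(v^4 + 3*v^3 - 4*v^2) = v*(v + 4)*(v^3 + 3*v^2 - 4*v) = v^2*(v + 4)*(v^2 + 3*v - 4) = v^2*(v - 1)*(v + 4)*(v + 4)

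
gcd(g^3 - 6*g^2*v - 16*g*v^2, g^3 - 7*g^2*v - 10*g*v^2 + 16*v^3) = -g^2 + 6*g*v + 16*v^2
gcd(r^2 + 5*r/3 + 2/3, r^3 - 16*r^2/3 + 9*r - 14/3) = 1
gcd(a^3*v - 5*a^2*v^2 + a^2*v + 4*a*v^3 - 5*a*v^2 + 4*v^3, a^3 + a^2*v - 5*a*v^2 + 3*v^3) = -a + v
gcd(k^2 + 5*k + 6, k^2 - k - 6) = k + 2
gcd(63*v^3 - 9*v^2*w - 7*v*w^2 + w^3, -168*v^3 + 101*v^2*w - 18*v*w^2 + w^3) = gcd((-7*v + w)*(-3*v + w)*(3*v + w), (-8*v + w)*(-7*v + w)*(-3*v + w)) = 21*v^2 - 10*v*w + w^2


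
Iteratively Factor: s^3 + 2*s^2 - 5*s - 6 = (s + 3)*(s^2 - s - 2) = (s - 2)*(s + 3)*(s + 1)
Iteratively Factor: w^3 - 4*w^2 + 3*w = (w - 1)*(w^2 - 3*w) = (w - 3)*(w - 1)*(w)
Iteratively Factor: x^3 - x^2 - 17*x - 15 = (x + 3)*(x^2 - 4*x - 5) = (x + 1)*(x + 3)*(x - 5)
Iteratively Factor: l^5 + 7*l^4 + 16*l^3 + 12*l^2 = (l)*(l^4 + 7*l^3 + 16*l^2 + 12*l) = l*(l + 2)*(l^3 + 5*l^2 + 6*l) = l^2*(l + 2)*(l^2 + 5*l + 6) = l^2*(l + 2)^2*(l + 3)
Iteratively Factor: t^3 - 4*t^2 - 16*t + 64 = (t - 4)*(t^2 - 16) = (t - 4)*(t + 4)*(t - 4)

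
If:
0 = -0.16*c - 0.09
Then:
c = -0.56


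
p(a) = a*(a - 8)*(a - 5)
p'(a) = a*(a - 8) + a*(a - 5) + (a - 8)*(a - 5) = 3*a^2 - 26*a + 40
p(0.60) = 19.54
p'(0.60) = 25.48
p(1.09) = 29.45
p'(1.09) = 15.22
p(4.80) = 3.07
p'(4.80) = -15.68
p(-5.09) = -672.28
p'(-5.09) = 250.06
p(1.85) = 35.84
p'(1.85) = 2.17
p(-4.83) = -609.15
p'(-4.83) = 235.57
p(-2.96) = -258.24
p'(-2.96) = 143.24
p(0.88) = 25.81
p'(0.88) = 19.44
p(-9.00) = -2142.00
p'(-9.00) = 517.00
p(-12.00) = -4080.00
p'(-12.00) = 784.00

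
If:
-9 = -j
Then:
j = 9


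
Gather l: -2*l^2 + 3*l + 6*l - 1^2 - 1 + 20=-2*l^2 + 9*l + 18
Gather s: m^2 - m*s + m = m^2 - m*s + m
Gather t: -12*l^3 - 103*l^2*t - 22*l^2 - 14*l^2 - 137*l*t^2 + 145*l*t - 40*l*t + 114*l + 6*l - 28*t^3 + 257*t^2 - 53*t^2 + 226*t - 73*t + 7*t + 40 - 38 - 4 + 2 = -12*l^3 - 36*l^2 + 120*l - 28*t^3 + t^2*(204 - 137*l) + t*(-103*l^2 + 105*l + 160)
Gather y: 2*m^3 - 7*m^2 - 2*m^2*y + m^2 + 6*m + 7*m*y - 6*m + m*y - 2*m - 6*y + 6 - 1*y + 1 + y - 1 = 2*m^3 - 6*m^2 - 2*m + y*(-2*m^2 + 8*m - 6) + 6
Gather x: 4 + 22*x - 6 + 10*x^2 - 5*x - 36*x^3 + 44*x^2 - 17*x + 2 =-36*x^3 + 54*x^2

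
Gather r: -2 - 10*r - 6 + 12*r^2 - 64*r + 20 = 12*r^2 - 74*r + 12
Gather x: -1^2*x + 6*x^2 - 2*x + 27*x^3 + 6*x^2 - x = 27*x^3 + 12*x^2 - 4*x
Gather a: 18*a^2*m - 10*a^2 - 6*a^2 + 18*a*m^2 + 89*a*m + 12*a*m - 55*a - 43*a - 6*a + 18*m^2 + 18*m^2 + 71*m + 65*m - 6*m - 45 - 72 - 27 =a^2*(18*m - 16) + a*(18*m^2 + 101*m - 104) + 36*m^2 + 130*m - 144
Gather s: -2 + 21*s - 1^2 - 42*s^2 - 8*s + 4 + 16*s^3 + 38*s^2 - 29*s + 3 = 16*s^3 - 4*s^2 - 16*s + 4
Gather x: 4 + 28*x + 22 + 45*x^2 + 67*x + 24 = 45*x^2 + 95*x + 50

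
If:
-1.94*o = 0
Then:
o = 0.00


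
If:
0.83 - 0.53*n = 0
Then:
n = 1.57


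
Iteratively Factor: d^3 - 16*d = (d + 4)*(d^2 - 4*d) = (d - 4)*(d + 4)*(d)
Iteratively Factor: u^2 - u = (u)*(u - 1)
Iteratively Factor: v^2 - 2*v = (v)*(v - 2)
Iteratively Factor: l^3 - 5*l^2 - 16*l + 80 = (l - 4)*(l^2 - l - 20) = (l - 4)*(l + 4)*(l - 5)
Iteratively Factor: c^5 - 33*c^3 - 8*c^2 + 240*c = (c - 5)*(c^4 + 5*c^3 - 8*c^2 - 48*c) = (c - 5)*(c + 4)*(c^3 + c^2 - 12*c) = (c - 5)*(c - 3)*(c + 4)*(c^2 + 4*c) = (c - 5)*(c - 3)*(c + 4)^2*(c)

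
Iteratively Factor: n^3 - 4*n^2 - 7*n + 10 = (n - 1)*(n^2 - 3*n - 10) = (n - 1)*(n + 2)*(n - 5)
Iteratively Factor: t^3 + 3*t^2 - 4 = (t + 2)*(t^2 + t - 2) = (t - 1)*(t + 2)*(t + 2)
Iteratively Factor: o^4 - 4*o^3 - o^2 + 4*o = (o)*(o^3 - 4*o^2 - o + 4) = o*(o - 1)*(o^2 - 3*o - 4) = o*(o - 1)*(o + 1)*(o - 4)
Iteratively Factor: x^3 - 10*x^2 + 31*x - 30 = (x - 3)*(x^2 - 7*x + 10) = (x - 3)*(x - 2)*(x - 5)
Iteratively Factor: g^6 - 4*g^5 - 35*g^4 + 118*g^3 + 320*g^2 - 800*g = (g - 5)*(g^5 + g^4 - 30*g^3 - 32*g^2 + 160*g) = (g - 5)*(g + 4)*(g^4 - 3*g^3 - 18*g^2 + 40*g) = g*(g - 5)*(g + 4)*(g^3 - 3*g^2 - 18*g + 40) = g*(g - 5)^2*(g + 4)*(g^2 + 2*g - 8) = g*(g - 5)^2*(g - 2)*(g + 4)*(g + 4)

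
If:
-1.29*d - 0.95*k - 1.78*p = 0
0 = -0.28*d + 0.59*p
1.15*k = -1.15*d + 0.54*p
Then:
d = 0.00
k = 0.00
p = 0.00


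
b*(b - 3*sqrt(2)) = b^2 - 3*sqrt(2)*b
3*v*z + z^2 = z*(3*v + z)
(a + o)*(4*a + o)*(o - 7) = 4*a^2*o - 28*a^2 + 5*a*o^2 - 35*a*o + o^3 - 7*o^2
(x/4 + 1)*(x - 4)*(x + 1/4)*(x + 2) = x^4/4 + 9*x^3/16 - 31*x^2/8 - 9*x - 2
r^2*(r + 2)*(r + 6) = r^4 + 8*r^3 + 12*r^2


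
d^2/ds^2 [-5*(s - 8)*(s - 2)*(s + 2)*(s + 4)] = -60*s^2 + 120*s + 360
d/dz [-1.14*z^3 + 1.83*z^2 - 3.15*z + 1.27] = -3.42*z^2 + 3.66*z - 3.15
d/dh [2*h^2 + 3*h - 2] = 4*h + 3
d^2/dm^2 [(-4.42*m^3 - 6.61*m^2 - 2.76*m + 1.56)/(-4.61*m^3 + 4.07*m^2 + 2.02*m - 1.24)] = (2.27373675443232e-13*m^7 + 446.81503*m^6 + 598.894320000001*m^5 - 642.425628*m^4 + 54.1604679999998*m^3 - 123.483648*m^2 + 100.90536*m + 5.676704)/(97.972181*m^9 - 259.488141*m^8 + 100.304841*m^7 + 239.042593*m^6 - 183.54585*m^5 - 57.483024*m^4 + 74.189816*m^3 - 3.595008*m^2 - 9.317856*m + 1.906624)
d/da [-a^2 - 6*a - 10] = -2*a - 6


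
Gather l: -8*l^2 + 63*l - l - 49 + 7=-8*l^2 + 62*l - 42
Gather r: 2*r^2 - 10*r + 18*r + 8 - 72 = 2*r^2 + 8*r - 64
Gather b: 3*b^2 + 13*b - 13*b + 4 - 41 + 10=3*b^2 - 27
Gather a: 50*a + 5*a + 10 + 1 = 55*a + 11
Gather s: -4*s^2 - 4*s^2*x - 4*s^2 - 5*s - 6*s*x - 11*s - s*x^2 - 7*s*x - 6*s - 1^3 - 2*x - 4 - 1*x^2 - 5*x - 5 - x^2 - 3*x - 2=s^2*(-4*x - 8) + s*(-x^2 - 13*x - 22) - 2*x^2 - 10*x - 12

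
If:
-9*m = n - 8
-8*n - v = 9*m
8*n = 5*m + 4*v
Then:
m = 320/329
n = -248/329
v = -128/47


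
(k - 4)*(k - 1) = k^2 - 5*k + 4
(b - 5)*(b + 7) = b^2 + 2*b - 35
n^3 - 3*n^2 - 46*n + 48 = (n - 8)*(n - 1)*(n + 6)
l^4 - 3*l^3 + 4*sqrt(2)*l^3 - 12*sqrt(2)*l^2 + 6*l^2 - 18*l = l*(l - 3)*(l + sqrt(2))*(l + 3*sqrt(2))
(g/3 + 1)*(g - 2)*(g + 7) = g^3/3 + 8*g^2/3 + g/3 - 14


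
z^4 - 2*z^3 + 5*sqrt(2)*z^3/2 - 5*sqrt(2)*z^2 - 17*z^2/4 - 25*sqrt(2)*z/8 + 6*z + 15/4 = (z - 5/2)*(z + 1/2)*(z - sqrt(2)/2)*(z + 3*sqrt(2))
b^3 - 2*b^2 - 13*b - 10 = (b - 5)*(b + 1)*(b + 2)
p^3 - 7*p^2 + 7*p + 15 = (p - 5)*(p - 3)*(p + 1)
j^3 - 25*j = j*(j - 5)*(j + 5)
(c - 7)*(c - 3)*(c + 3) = c^3 - 7*c^2 - 9*c + 63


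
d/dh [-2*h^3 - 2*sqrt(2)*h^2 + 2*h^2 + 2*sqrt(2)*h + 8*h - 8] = -6*h^2 - 4*sqrt(2)*h + 4*h + 2*sqrt(2) + 8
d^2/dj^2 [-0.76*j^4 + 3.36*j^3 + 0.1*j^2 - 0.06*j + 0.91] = -9.12*j^2 + 20.16*j + 0.2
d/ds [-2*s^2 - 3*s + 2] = -4*s - 3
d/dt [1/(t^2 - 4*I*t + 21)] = 2*(-t + 2*I)/(t^2 - 4*I*t + 21)^2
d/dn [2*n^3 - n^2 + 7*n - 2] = 6*n^2 - 2*n + 7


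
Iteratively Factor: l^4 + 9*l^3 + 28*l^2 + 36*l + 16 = (l + 2)*(l^3 + 7*l^2 + 14*l + 8) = (l + 2)^2*(l^2 + 5*l + 4) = (l + 1)*(l + 2)^2*(l + 4)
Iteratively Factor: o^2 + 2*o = (o + 2)*(o)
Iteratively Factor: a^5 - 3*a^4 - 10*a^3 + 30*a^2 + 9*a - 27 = (a + 3)*(a^4 - 6*a^3 + 8*a^2 + 6*a - 9) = (a - 3)*(a + 3)*(a^3 - 3*a^2 - a + 3) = (a - 3)*(a - 1)*(a + 3)*(a^2 - 2*a - 3) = (a - 3)*(a - 1)*(a + 1)*(a + 3)*(a - 3)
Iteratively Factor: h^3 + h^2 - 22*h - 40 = (h + 4)*(h^2 - 3*h - 10) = (h + 2)*(h + 4)*(h - 5)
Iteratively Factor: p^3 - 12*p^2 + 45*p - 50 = (p - 2)*(p^2 - 10*p + 25) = (p - 5)*(p - 2)*(p - 5)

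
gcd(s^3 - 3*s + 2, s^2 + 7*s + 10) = s + 2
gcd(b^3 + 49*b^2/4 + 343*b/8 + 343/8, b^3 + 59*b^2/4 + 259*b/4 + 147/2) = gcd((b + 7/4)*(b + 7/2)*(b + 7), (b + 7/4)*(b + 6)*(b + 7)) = b^2 + 35*b/4 + 49/4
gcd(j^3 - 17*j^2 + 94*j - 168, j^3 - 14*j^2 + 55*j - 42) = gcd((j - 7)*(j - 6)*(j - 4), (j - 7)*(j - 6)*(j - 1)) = j^2 - 13*j + 42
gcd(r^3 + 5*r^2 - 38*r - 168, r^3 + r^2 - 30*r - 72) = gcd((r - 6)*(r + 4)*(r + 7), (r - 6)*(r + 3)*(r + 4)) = r^2 - 2*r - 24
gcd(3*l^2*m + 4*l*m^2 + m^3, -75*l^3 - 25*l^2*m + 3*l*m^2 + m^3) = 3*l + m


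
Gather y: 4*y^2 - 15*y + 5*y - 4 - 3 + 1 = 4*y^2 - 10*y - 6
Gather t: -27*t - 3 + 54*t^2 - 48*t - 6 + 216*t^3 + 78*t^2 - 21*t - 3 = 216*t^3 + 132*t^2 - 96*t - 12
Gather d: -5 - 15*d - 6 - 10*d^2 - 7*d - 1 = -10*d^2 - 22*d - 12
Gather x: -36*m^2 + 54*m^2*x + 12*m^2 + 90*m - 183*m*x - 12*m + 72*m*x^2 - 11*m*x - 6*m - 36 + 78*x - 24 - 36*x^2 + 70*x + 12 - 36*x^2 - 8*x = -24*m^2 + 72*m + x^2*(72*m - 72) + x*(54*m^2 - 194*m + 140) - 48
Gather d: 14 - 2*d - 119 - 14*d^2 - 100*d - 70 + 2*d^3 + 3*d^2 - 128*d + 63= 2*d^3 - 11*d^2 - 230*d - 112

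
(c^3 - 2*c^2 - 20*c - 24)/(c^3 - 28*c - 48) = (c + 2)/(c + 4)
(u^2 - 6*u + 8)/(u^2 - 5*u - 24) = (-u^2 + 6*u - 8)/(-u^2 + 5*u + 24)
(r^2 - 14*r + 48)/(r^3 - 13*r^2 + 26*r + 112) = (r - 6)/(r^2 - 5*r - 14)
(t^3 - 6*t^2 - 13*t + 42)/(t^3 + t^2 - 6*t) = (t - 7)/t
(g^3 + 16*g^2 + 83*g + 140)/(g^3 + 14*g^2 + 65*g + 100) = (g + 7)/(g + 5)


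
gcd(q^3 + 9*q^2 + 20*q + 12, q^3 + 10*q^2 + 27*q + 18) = q^2 + 7*q + 6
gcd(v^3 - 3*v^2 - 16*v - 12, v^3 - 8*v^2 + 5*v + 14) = v + 1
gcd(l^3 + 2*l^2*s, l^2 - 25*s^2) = 1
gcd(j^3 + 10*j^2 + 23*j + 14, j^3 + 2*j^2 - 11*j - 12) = j + 1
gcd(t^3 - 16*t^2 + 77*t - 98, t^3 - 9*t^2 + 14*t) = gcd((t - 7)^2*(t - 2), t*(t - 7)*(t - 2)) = t^2 - 9*t + 14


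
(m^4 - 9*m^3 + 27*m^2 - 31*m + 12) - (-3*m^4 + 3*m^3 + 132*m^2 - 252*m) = 4*m^4 - 12*m^3 - 105*m^2 + 221*m + 12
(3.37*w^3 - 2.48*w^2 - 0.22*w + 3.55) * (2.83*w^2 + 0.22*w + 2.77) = 9.5371*w^5 - 6.277*w^4 + 8.1667*w^3 + 3.1285*w^2 + 0.1716*w + 9.8335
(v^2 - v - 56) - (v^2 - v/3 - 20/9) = -2*v/3 - 484/9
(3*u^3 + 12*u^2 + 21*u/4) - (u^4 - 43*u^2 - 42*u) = -u^4 + 3*u^3 + 55*u^2 + 189*u/4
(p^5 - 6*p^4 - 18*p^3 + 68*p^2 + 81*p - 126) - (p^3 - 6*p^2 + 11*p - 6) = p^5 - 6*p^4 - 19*p^3 + 74*p^2 + 70*p - 120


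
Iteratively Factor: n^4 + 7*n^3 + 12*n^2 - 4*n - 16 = (n + 4)*(n^3 + 3*n^2 - 4) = (n - 1)*(n + 4)*(n^2 + 4*n + 4) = (n - 1)*(n + 2)*(n + 4)*(n + 2)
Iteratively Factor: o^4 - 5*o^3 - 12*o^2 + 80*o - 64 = (o - 4)*(o^3 - o^2 - 16*o + 16) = (o - 4)*(o - 1)*(o^2 - 16) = (o - 4)^2*(o - 1)*(o + 4)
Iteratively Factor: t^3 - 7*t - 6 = (t - 3)*(t^2 + 3*t + 2) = (t - 3)*(t + 2)*(t + 1)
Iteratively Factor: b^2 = (b)*(b)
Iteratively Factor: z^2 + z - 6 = (z + 3)*(z - 2)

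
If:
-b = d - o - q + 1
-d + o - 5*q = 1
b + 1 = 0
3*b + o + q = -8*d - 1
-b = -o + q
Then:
No Solution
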